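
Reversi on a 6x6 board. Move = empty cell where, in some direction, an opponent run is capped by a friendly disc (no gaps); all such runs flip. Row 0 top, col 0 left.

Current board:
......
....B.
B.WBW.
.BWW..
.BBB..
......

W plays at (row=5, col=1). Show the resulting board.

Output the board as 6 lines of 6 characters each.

Answer: ......
....B.
B.WBW.
.BWW..
.BWB..
.W....

Derivation:
Place W at (5,1); scan 8 dirs for brackets.
Dir NW: first cell '.' (not opp) -> no flip
Dir N: opp run (4,1) (3,1), next='.' -> no flip
Dir NE: opp run (4,2) capped by W -> flip
Dir W: first cell '.' (not opp) -> no flip
Dir E: first cell '.' (not opp) -> no flip
Dir SW: edge -> no flip
Dir S: edge -> no flip
Dir SE: edge -> no flip
All flips: (4,2)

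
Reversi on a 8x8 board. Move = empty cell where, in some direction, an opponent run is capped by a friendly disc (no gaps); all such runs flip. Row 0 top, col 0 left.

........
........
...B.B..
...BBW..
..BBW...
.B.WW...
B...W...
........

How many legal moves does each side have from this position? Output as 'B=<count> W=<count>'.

-- B to move --
(2,4): no bracket -> illegal
(2,6): no bracket -> illegal
(3,6): flips 1 -> legal
(4,5): flips 2 -> legal
(4,6): no bracket -> illegal
(5,2): no bracket -> illegal
(5,5): flips 1 -> legal
(6,2): no bracket -> illegal
(6,3): flips 1 -> legal
(6,5): flips 1 -> legal
(7,3): no bracket -> illegal
(7,4): flips 3 -> legal
(7,5): flips 2 -> legal
B mobility = 7
-- W to move --
(1,2): no bracket -> illegal
(1,3): flips 3 -> legal
(1,4): no bracket -> illegal
(1,5): flips 1 -> legal
(1,6): no bracket -> illegal
(2,2): flips 1 -> legal
(2,4): flips 1 -> legal
(2,6): no bracket -> illegal
(3,1): flips 1 -> legal
(3,2): flips 3 -> legal
(3,6): no bracket -> illegal
(4,0): no bracket -> illegal
(4,1): flips 2 -> legal
(4,5): no bracket -> illegal
(5,0): no bracket -> illegal
(5,2): no bracket -> illegal
(6,1): no bracket -> illegal
(6,2): no bracket -> illegal
(7,0): no bracket -> illegal
(7,1): no bracket -> illegal
W mobility = 7

Answer: B=7 W=7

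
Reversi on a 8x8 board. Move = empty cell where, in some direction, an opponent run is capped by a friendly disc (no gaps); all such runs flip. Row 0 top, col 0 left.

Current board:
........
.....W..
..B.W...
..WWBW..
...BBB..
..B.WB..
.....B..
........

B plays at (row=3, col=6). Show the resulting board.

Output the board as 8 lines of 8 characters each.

Place B at (3,6); scan 8 dirs for brackets.
Dir NW: first cell '.' (not opp) -> no flip
Dir N: first cell '.' (not opp) -> no flip
Dir NE: first cell '.' (not opp) -> no flip
Dir W: opp run (3,5) capped by B -> flip
Dir E: first cell '.' (not opp) -> no flip
Dir SW: first cell 'B' (not opp) -> no flip
Dir S: first cell '.' (not opp) -> no flip
Dir SE: first cell '.' (not opp) -> no flip
All flips: (3,5)

Answer: ........
.....W..
..B.W...
..WWBBB.
...BBB..
..B.WB..
.....B..
........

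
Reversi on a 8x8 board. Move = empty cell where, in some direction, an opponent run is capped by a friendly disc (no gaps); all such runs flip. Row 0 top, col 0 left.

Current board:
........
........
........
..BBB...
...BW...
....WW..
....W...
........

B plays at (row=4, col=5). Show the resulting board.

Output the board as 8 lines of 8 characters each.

Answer: ........
........
........
..BBB...
...BBB..
....WW..
....W...
........

Derivation:
Place B at (4,5); scan 8 dirs for brackets.
Dir NW: first cell 'B' (not opp) -> no flip
Dir N: first cell '.' (not opp) -> no flip
Dir NE: first cell '.' (not opp) -> no flip
Dir W: opp run (4,4) capped by B -> flip
Dir E: first cell '.' (not opp) -> no flip
Dir SW: opp run (5,4), next='.' -> no flip
Dir S: opp run (5,5), next='.' -> no flip
Dir SE: first cell '.' (not opp) -> no flip
All flips: (4,4)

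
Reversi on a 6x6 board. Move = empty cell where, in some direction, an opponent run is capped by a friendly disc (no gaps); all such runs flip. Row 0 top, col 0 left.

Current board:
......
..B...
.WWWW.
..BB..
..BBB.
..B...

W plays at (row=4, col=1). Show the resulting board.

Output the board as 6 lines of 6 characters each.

Place W at (4,1); scan 8 dirs for brackets.
Dir NW: first cell '.' (not opp) -> no flip
Dir N: first cell '.' (not opp) -> no flip
Dir NE: opp run (3,2) capped by W -> flip
Dir W: first cell '.' (not opp) -> no flip
Dir E: opp run (4,2) (4,3) (4,4), next='.' -> no flip
Dir SW: first cell '.' (not opp) -> no flip
Dir S: first cell '.' (not opp) -> no flip
Dir SE: opp run (5,2), next=edge -> no flip
All flips: (3,2)

Answer: ......
..B...
.WWWW.
..WB..
.WBBB.
..B...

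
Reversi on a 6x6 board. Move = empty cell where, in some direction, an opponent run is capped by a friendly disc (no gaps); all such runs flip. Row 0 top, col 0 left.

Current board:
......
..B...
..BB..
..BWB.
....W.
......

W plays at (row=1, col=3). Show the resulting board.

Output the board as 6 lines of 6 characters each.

Answer: ......
..BW..
..BW..
..BWB.
....W.
......

Derivation:
Place W at (1,3); scan 8 dirs for brackets.
Dir NW: first cell '.' (not opp) -> no flip
Dir N: first cell '.' (not opp) -> no flip
Dir NE: first cell '.' (not opp) -> no flip
Dir W: opp run (1,2), next='.' -> no flip
Dir E: first cell '.' (not opp) -> no flip
Dir SW: opp run (2,2), next='.' -> no flip
Dir S: opp run (2,3) capped by W -> flip
Dir SE: first cell '.' (not opp) -> no flip
All flips: (2,3)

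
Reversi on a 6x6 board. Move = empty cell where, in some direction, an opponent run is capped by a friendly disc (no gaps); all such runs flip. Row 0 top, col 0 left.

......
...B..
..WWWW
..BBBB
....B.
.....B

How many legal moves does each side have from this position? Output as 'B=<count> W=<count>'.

Answer: B=5 W=8

Derivation:
-- B to move --
(1,1): flips 1 -> legal
(1,2): flips 2 -> legal
(1,4): flips 2 -> legal
(1,5): flips 2 -> legal
(2,1): no bracket -> illegal
(3,1): flips 1 -> legal
B mobility = 5
-- W to move --
(0,2): flips 1 -> legal
(0,3): flips 1 -> legal
(0,4): flips 1 -> legal
(1,2): no bracket -> illegal
(1,4): no bracket -> illegal
(2,1): no bracket -> illegal
(3,1): no bracket -> illegal
(4,1): flips 1 -> legal
(4,2): flips 2 -> legal
(4,3): flips 2 -> legal
(4,5): flips 2 -> legal
(5,3): no bracket -> illegal
(5,4): flips 2 -> legal
W mobility = 8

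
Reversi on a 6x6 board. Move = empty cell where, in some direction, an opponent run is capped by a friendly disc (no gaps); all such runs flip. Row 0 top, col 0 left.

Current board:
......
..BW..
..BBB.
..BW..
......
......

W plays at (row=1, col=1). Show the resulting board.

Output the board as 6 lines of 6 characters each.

Place W at (1,1); scan 8 dirs for brackets.
Dir NW: first cell '.' (not opp) -> no flip
Dir N: first cell '.' (not opp) -> no flip
Dir NE: first cell '.' (not opp) -> no flip
Dir W: first cell '.' (not opp) -> no flip
Dir E: opp run (1,2) capped by W -> flip
Dir SW: first cell '.' (not opp) -> no flip
Dir S: first cell '.' (not opp) -> no flip
Dir SE: opp run (2,2) capped by W -> flip
All flips: (1,2) (2,2)

Answer: ......
.WWW..
..WBB.
..BW..
......
......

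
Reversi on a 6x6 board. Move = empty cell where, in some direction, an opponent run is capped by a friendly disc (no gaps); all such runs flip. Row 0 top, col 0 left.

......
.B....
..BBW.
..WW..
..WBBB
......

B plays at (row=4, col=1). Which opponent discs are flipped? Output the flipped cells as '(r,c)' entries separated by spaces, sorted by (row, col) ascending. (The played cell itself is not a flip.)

Dir NW: first cell '.' (not opp) -> no flip
Dir N: first cell '.' (not opp) -> no flip
Dir NE: opp run (3,2) capped by B -> flip
Dir W: first cell '.' (not opp) -> no flip
Dir E: opp run (4,2) capped by B -> flip
Dir SW: first cell '.' (not opp) -> no flip
Dir S: first cell '.' (not opp) -> no flip
Dir SE: first cell '.' (not opp) -> no flip

Answer: (3,2) (4,2)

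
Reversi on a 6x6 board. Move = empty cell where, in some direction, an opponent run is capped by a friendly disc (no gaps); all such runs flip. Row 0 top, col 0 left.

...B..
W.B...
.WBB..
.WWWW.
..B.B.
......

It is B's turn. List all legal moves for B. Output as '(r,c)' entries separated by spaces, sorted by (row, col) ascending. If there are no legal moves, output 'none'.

(0,0): no bracket -> illegal
(0,1): no bracket -> illegal
(1,1): no bracket -> illegal
(2,0): flips 2 -> legal
(2,4): flips 2 -> legal
(2,5): no bracket -> illegal
(3,0): flips 1 -> legal
(3,5): no bracket -> illegal
(4,0): flips 1 -> legal
(4,1): flips 1 -> legal
(4,3): flips 1 -> legal
(4,5): flips 1 -> legal

Answer: (2,0) (2,4) (3,0) (4,0) (4,1) (4,3) (4,5)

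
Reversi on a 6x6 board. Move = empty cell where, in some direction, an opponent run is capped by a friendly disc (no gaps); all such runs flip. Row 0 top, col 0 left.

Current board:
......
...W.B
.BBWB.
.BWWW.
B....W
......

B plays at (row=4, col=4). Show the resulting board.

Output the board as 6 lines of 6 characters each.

Answer: ......
...W.B
.BBWB.
.BWBB.
B...BW
......

Derivation:
Place B at (4,4); scan 8 dirs for brackets.
Dir NW: opp run (3,3) capped by B -> flip
Dir N: opp run (3,4) capped by B -> flip
Dir NE: first cell '.' (not opp) -> no flip
Dir W: first cell '.' (not opp) -> no flip
Dir E: opp run (4,5), next=edge -> no flip
Dir SW: first cell '.' (not opp) -> no flip
Dir S: first cell '.' (not opp) -> no flip
Dir SE: first cell '.' (not opp) -> no flip
All flips: (3,3) (3,4)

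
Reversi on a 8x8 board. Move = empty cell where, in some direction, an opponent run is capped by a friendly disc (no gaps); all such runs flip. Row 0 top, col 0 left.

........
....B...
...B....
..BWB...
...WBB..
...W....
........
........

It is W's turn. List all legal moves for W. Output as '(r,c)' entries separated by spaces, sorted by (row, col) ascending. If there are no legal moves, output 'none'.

(0,3): no bracket -> illegal
(0,4): no bracket -> illegal
(0,5): no bracket -> illegal
(1,2): no bracket -> illegal
(1,3): flips 1 -> legal
(1,5): no bracket -> illegal
(2,1): flips 1 -> legal
(2,2): no bracket -> illegal
(2,4): no bracket -> illegal
(2,5): flips 1 -> legal
(3,1): flips 1 -> legal
(3,5): flips 2 -> legal
(3,6): no bracket -> illegal
(4,1): no bracket -> illegal
(4,2): no bracket -> illegal
(4,6): flips 2 -> legal
(5,4): no bracket -> illegal
(5,5): flips 1 -> legal
(5,6): no bracket -> illegal

Answer: (1,3) (2,1) (2,5) (3,1) (3,5) (4,6) (5,5)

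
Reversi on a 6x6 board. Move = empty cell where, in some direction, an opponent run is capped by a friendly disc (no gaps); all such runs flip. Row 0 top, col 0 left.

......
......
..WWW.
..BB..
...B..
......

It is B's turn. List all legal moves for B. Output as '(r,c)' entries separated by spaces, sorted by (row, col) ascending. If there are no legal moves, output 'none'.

(1,1): flips 1 -> legal
(1,2): flips 1 -> legal
(1,3): flips 1 -> legal
(1,4): flips 1 -> legal
(1,5): flips 1 -> legal
(2,1): no bracket -> illegal
(2,5): no bracket -> illegal
(3,1): no bracket -> illegal
(3,4): no bracket -> illegal
(3,5): no bracket -> illegal

Answer: (1,1) (1,2) (1,3) (1,4) (1,5)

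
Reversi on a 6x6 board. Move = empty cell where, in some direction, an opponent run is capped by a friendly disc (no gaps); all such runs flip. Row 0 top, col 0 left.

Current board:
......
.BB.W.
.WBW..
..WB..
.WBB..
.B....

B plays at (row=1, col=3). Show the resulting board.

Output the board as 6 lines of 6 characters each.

Place B at (1,3); scan 8 dirs for brackets.
Dir NW: first cell '.' (not opp) -> no flip
Dir N: first cell '.' (not opp) -> no flip
Dir NE: first cell '.' (not opp) -> no flip
Dir W: first cell 'B' (not opp) -> no flip
Dir E: opp run (1,4), next='.' -> no flip
Dir SW: first cell 'B' (not opp) -> no flip
Dir S: opp run (2,3) capped by B -> flip
Dir SE: first cell '.' (not opp) -> no flip
All flips: (2,3)

Answer: ......
.BBBW.
.WBB..
..WB..
.WBB..
.B....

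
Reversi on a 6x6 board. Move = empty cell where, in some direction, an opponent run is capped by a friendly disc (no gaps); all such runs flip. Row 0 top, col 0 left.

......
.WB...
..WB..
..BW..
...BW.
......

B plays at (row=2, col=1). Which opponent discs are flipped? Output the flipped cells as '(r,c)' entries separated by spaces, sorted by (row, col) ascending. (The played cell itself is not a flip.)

Dir NW: first cell '.' (not opp) -> no flip
Dir N: opp run (1,1), next='.' -> no flip
Dir NE: first cell 'B' (not opp) -> no flip
Dir W: first cell '.' (not opp) -> no flip
Dir E: opp run (2,2) capped by B -> flip
Dir SW: first cell '.' (not opp) -> no flip
Dir S: first cell '.' (not opp) -> no flip
Dir SE: first cell 'B' (not opp) -> no flip

Answer: (2,2)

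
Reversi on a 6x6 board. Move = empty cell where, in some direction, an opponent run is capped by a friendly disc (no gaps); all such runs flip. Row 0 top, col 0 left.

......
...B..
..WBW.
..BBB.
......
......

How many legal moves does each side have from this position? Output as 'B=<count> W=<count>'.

-- B to move --
(1,1): flips 1 -> legal
(1,2): flips 1 -> legal
(1,4): flips 1 -> legal
(1,5): flips 1 -> legal
(2,1): flips 1 -> legal
(2,5): flips 1 -> legal
(3,1): flips 1 -> legal
(3,5): flips 1 -> legal
B mobility = 8
-- W to move --
(0,2): flips 1 -> legal
(0,3): no bracket -> illegal
(0,4): flips 1 -> legal
(1,2): no bracket -> illegal
(1,4): no bracket -> illegal
(2,1): no bracket -> illegal
(2,5): no bracket -> illegal
(3,1): no bracket -> illegal
(3,5): no bracket -> illegal
(4,1): no bracket -> illegal
(4,2): flips 2 -> legal
(4,3): no bracket -> illegal
(4,4): flips 2 -> legal
(4,5): no bracket -> illegal
W mobility = 4

Answer: B=8 W=4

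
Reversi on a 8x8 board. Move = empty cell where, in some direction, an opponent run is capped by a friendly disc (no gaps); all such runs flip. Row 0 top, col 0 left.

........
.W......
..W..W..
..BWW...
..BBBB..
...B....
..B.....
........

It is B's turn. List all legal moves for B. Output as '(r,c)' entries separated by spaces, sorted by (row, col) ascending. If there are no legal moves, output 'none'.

Answer: (0,0) (1,2) (1,6) (2,3) (2,4) (3,5)

Derivation:
(0,0): flips 3 -> legal
(0,1): no bracket -> illegal
(0,2): no bracket -> illegal
(1,0): no bracket -> illegal
(1,2): flips 1 -> legal
(1,3): no bracket -> illegal
(1,4): no bracket -> illegal
(1,5): no bracket -> illegal
(1,6): flips 2 -> legal
(2,0): no bracket -> illegal
(2,1): no bracket -> illegal
(2,3): flips 2 -> legal
(2,4): flips 2 -> legal
(2,6): no bracket -> illegal
(3,1): no bracket -> illegal
(3,5): flips 2 -> legal
(3,6): no bracket -> illegal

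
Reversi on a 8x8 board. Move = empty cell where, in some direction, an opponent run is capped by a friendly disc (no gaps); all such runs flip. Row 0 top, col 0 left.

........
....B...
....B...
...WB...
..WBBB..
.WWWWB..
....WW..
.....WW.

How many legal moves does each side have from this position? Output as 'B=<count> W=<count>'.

-- B to move --
(2,2): flips 1 -> legal
(2,3): flips 1 -> legal
(3,1): no bracket -> illegal
(3,2): flips 1 -> legal
(4,0): no bracket -> illegal
(4,1): flips 1 -> legal
(5,0): flips 4 -> legal
(5,6): no bracket -> illegal
(6,0): flips 3 -> legal
(6,1): flips 1 -> legal
(6,2): flips 1 -> legal
(6,3): flips 2 -> legal
(6,6): no bracket -> illegal
(6,7): no bracket -> illegal
(7,3): flips 1 -> legal
(7,4): flips 2 -> legal
(7,7): no bracket -> illegal
B mobility = 11
-- W to move --
(0,3): no bracket -> illegal
(0,4): flips 4 -> legal
(0,5): no bracket -> illegal
(1,3): no bracket -> illegal
(1,5): flips 1 -> legal
(2,3): no bracket -> illegal
(2,5): flips 2 -> legal
(3,2): flips 1 -> legal
(3,5): flips 4 -> legal
(3,6): flips 1 -> legal
(4,6): flips 4 -> legal
(5,6): flips 1 -> legal
(6,6): flips 2 -> legal
W mobility = 9

Answer: B=11 W=9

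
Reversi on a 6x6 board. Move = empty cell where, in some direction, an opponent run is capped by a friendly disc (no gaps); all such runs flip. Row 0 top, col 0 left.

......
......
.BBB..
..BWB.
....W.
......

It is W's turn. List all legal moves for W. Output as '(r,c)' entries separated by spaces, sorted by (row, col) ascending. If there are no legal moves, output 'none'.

Answer: (1,1) (1,3) (2,4) (3,1) (3,5)

Derivation:
(1,0): no bracket -> illegal
(1,1): flips 1 -> legal
(1,2): no bracket -> illegal
(1,3): flips 1 -> legal
(1,4): no bracket -> illegal
(2,0): no bracket -> illegal
(2,4): flips 1 -> legal
(2,5): no bracket -> illegal
(3,0): no bracket -> illegal
(3,1): flips 1 -> legal
(3,5): flips 1 -> legal
(4,1): no bracket -> illegal
(4,2): no bracket -> illegal
(4,3): no bracket -> illegal
(4,5): no bracket -> illegal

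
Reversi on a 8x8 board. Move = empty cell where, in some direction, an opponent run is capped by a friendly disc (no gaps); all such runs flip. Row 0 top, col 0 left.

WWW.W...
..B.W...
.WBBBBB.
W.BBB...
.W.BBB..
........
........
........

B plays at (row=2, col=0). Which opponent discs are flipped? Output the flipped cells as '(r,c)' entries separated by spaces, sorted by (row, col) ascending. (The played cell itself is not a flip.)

Dir NW: edge -> no flip
Dir N: first cell '.' (not opp) -> no flip
Dir NE: first cell '.' (not opp) -> no flip
Dir W: edge -> no flip
Dir E: opp run (2,1) capped by B -> flip
Dir SW: edge -> no flip
Dir S: opp run (3,0), next='.' -> no flip
Dir SE: first cell '.' (not opp) -> no flip

Answer: (2,1)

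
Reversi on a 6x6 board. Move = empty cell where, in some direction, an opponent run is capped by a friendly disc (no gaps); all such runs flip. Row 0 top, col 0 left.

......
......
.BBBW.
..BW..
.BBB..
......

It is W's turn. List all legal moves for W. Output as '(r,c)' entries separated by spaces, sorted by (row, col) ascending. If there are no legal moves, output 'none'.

Answer: (1,1) (1,3) (2,0) (3,1) (5,1) (5,3)

Derivation:
(1,0): no bracket -> illegal
(1,1): flips 1 -> legal
(1,2): no bracket -> illegal
(1,3): flips 1 -> legal
(1,4): no bracket -> illegal
(2,0): flips 3 -> legal
(3,0): no bracket -> illegal
(3,1): flips 1 -> legal
(3,4): no bracket -> illegal
(4,0): no bracket -> illegal
(4,4): no bracket -> illegal
(5,0): no bracket -> illegal
(5,1): flips 1 -> legal
(5,2): no bracket -> illegal
(5,3): flips 1 -> legal
(5,4): no bracket -> illegal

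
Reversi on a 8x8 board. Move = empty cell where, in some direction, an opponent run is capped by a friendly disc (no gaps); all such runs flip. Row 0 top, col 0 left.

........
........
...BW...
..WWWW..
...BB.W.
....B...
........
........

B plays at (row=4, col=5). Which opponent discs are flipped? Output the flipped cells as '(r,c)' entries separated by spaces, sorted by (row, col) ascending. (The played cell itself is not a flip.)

Answer: (3,4)

Derivation:
Dir NW: opp run (3,4) capped by B -> flip
Dir N: opp run (3,5), next='.' -> no flip
Dir NE: first cell '.' (not opp) -> no flip
Dir W: first cell 'B' (not opp) -> no flip
Dir E: opp run (4,6), next='.' -> no flip
Dir SW: first cell 'B' (not opp) -> no flip
Dir S: first cell '.' (not opp) -> no flip
Dir SE: first cell '.' (not opp) -> no flip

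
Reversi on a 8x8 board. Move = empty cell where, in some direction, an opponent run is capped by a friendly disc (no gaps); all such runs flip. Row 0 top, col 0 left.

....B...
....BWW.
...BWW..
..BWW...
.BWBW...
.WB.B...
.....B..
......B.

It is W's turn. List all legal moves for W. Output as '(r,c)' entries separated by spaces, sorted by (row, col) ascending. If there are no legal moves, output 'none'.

Answer: (0,3) (1,2) (1,3) (2,2) (3,1) (4,0) (5,3) (6,1) (6,2) (6,4)

Derivation:
(0,3): flips 1 -> legal
(0,5): no bracket -> illegal
(1,2): flips 1 -> legal
(1,3): flips 2 -> legal
(2,1): no bracket -> illegal
(2,2): flips 2 -> legal
(3,0): no bracket -> illegal
(3,1): flips 2 -> legal
(4,0): flips 1 -> legal
(4,5): no bracket -> illegal
(5,0): no bracket -> illegal
(5,3): flips 2 -> legal
(5,5): no bracket -> illegal
(5,6): no bracket -> illegal
(6,1): flips 2 -> legal
(6,2): flips 1 -> legal
(6,3): no bracket -> illegal
(6,4): flips 1 -> legal
(6,6): no bracket -> illegal
(6,7): no bracket -> illegal
(7,4): no bracket -> illegal
(7,5): no bracket -> illegal
(7,7): no bracket -> illegal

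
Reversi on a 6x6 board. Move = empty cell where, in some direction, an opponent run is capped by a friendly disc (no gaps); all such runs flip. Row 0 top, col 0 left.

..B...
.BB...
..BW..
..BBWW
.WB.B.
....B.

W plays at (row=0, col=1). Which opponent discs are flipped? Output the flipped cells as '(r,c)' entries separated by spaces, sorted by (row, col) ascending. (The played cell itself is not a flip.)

Answer: (1,2)

Derivation:
Dir NW: edge -> no flip
Dir N: edge -> no flip
Dir NE: edge -> no flip
Dir W: first cell '.' (not opp) -> no flip
Dir E: opp run (0,2), next='.' -> no flip
Dir SW: first cell '.' (not opp) -> no flip
Dir S: opp run (1,1), next='.' -> no flip
Dir SE: opp run (1,2) capped by W -> flip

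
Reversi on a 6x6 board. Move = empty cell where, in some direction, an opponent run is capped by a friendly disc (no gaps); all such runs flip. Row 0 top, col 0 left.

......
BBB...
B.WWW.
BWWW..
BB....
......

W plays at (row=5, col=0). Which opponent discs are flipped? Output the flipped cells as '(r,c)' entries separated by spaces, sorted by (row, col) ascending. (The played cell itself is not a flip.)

Answer: (4,1)

Derivation:
Dir NW: edge -> no flip
Dir N: opp run (4,0) (3,0) (2,0) (1,0), next='.' -> no flip
Dir NE: opp run (4,1) capped by W -> flip
Dir W: edge -> no flip
Dir E: first cell '.' (not opp) -> no flip
Dir SW: edge -> no flip
Dir S: edge -> no flip
Dir SE: edge -> no flip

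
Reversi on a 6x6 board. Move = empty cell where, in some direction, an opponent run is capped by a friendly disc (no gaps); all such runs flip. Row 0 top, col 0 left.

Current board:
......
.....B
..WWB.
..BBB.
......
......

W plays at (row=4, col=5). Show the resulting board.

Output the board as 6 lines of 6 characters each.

Place W at (4,5); scan 8 dirs for brackets.
Dir NW: opp run (3,4) capped by W -> flip
Dir N: first cell '.' (not opp) -> no flip
Dir NE: edge -> no flip
Dir W: first cell '.' (not opp) -> no flip
Dir E: edge -> no flip
Dir SW: first cell '.' (not opp) -> no flip
Dir S: first cell '.' (not opp) -> no flip
Dir SE: edge -> no flip
All flips: (3,4)

Answer: ......
.....B
..WWB.
..BBW.
.....W
......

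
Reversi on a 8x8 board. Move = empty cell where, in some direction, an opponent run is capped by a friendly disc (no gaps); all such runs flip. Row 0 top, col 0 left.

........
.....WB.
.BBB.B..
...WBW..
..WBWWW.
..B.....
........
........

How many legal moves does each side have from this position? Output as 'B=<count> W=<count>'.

-- B to move --
(0,4): no bracket -> illegal
(0,5): flips 1 -> legal
(0,6): no bracket -> illegal
(1,4): flips 1 -> legal
(2,4): no bracket -> illegal
(2,6): no bracket -> illegal
(3,1): no bracket -> illegal
(3,2): flips 2 -> legal
(3,6): flips 1 -> legal
(3,7): no bracket -> illegal
(4,1): flips 1 -> legal
(4,7): flips 3 -> legal
(5,1): no bracket -> illegal
(5,3): no bracket -> illegal
(5,4): flips 1 -> legal
(5,5): flips 4 -> legal
(5,6): flips 1 -> legal
(5,7): no bracket -> illegal
B mobility = 9
-- W to move --
(0,5): no bracket -> illegal
(0,6): no bracket -> illegal
(0,7): no bracket -> illegal
(1,0): no bracket -> illegal
(1,1): flips 1 -> legal
(1,2): flips 2 -> legal
(1,3): flips 1 -> legal
(1,4): no bracket -> illegal
(1,7): flips 1 -> legal
(2,0): no bracket -> illegal
(2,4): flips 1 -> legal
(2,6): no bracket -> illegal
(2,7): no bracket -> illegal
(3,0): no bracket -> illegal
(3,1): no bracket -> illegal
(3,2): no bracket -> illegal
(3,6): no bracket -> illegal
(4,1): no bracket -> illegal
(5,1): no bracket -> illegal
(5,3): flips 1 -> legal
(5,4): no bracket -> illegal
(6,1): no bracket -> illegal
(6,2): flips 1 -> legal
(6,3): no bracket -> illegal
W mobility = 7

Answer: B=9 W=7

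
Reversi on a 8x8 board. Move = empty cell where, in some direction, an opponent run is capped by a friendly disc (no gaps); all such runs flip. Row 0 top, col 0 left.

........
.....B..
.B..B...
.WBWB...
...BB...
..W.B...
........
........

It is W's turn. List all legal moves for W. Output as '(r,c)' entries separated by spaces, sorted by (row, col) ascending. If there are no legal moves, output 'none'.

Answer: (0,6) (1,1) (2,5) (3,5) (5,3) (5,5)

Derivation:
(0,4): no bracket -> illegal
(0,5): no bracket -> illegal
(0,6): flips 2 -> legal
(1,0): no bracket -> illegal
(1,1): flips 1 -> legal
(1,2): no bracket -> illegal
(1,3): no bracket -> illegal
(1,4): no bracket -> illegal
(1,6): no bracket -> illegal
(2,0): no bracket -> illegal
(2,2): no bracket -> illegal
(2,3): no bracket -> illegal
(2,5): flips 2 -> legal
(2,6): no bracket -> illegal
(3,0): no bracket -> illegal
(3,5): flips 1 -> legal
(4,1): no bracket -> illegal
(4,2): no bracket -> illegal
(4,5): no bracket -> illegal
(5,3): flips 1 -> legal
(5,5): flips 1 -> legal
(6,3): no bracket -> illegal
(6,4): no bracket -> illegal
(6,5): no bracket -> illegal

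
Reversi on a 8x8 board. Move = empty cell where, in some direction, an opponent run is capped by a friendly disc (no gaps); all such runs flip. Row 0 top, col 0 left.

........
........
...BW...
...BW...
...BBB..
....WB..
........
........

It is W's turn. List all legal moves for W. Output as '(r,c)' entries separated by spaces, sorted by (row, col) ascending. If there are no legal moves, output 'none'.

(1,2): flips 1 -> legal
(1,3): no bracket -> illegal
(1,4): no bracket -> illegal
(2,2): flips 1 -> legal
(3,2): flips 2 -> legal
(3,5): no bracket -> illegal
(3,6): flips 1 -> legal
(4,2): flips 1 -> legal
(4,6): no bracket -> illegal
(5,2): flips 1 -> legal
(5,3): no bracket -> illegal
(5,6): flips 2 -> legal
(6,4): no bracket -> illegal
(6,5): no bracket -> illegal
(6,6): no bracket -> illegal

Answer: (1,2) (2,2) (3,2) (3,6) (4,2) (5,2) (5,6)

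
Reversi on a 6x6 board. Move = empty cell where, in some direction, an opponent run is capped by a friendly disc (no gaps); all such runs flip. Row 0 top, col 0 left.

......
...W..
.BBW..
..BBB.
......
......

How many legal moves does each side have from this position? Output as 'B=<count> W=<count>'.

-- B to move --
(0,2): no bracket -> illegal
(0,3): flips 2 -> legal
(0,4): flips 1 -> legal
(1,2): flips 1 -> legal
(1,4): flips 1 -> legal
(2,4): flips 1 -> legal
B mobility = 5
-- W to move --
(1,0): no bracket -> illegal
(1,1): no bracket -> illegal
(1,2): no bracket -> illegal
(2,0): flips 2 -> legal
(2,4): no bracket -> illegal
(2,5): no bracket -> illegal
(3,0): no bracket -> illegal
(3,1): flips 1 -> legal
(3,5): no bracket -> illegal
(4,1): flips 1 -> legal
(4,2): no bracket -> illegal
(4,3): flips 1 -> legal
(4,4): no bracket -> illegal
(4,5): flips 1 -> legal
W mobility = 5

Answer: B=5 W=5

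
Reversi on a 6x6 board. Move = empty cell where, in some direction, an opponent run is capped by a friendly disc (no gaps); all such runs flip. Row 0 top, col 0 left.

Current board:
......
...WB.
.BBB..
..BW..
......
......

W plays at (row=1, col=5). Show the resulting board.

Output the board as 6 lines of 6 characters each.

Place W at (1,5); scan 8 dirs for brackets.
Dir NW: first cell '.' (not opp) -> no flip
Dir N: first cell '.' (not opp) -> no flip
Dir NE: edge -> no flip
Dir W: opp run (1,4) capped by W -> flip
Dir E: edge -> no flip
Dir SW: first cell '.' (not opp) -> no flip
Dir S: first cell '.' (not opp) -> no flip
Dir SE: edge -> no flip
All flips: (1,4)

Answer: ......
...WWW
.BBB..
..BW..
......
......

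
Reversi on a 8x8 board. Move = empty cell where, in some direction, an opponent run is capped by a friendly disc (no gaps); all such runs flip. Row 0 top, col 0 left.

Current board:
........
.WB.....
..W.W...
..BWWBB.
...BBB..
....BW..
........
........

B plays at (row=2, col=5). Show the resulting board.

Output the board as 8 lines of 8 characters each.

Place B at (2,5); scan 8 dirs for brackets.
Dir NW: first cell '.' (not opp) -> no flip
Dir N: first cell '.' (not opp) -> no flip
Dir NE: first cell '.' (not opp) -> no flip
Dir W: opp run (2,4), next='.' -> no flip
Dir E: first cell '.' (not opp) -> no flip
Dir SW: opp run (3,4) capped by B -> flip
Dir S: first cell 'B' (not opp) -> no flip
Dir SE: first cell 'B' (not opp) -> no flip
All flips: (3,4)

Answer: ........
.WB.....
..W.WB..
..BWBBB.
...BBB..
....BW..
........
........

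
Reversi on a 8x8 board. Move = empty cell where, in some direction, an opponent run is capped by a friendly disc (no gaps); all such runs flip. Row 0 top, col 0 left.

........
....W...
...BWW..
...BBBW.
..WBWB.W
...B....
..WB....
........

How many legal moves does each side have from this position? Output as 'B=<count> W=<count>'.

-- B to move --
(0,3): no bracket -> illegal
(0,4): flips 2 -> legal
(0,5): flips 1 -> legal
(1,3): flips 1 -> legal
(1,5): flips 2 -> legal
(1,6): flips 1 -> legal
(2,6): flips 2 -> legal
(2,7): flips 1 -> legal
(3,1): flips 1 -> legal
(3,2): no bracket -> illegal
(3,7): flips 1 -> legal
(4,1): flips 1 -> legal
(4,6): no bracket -> illegal
(5,1): flips 1 -> legal
(5,2): no bracket -> illegal
(5,4): flips 1 -> legal
(5,5): flips 1 -> legal
(5,6): no bracket -> illegal
(5,7): no bracket -> illegal
(6,1): flips 1 -> legal
(7,1): flips 1 -> legal
(7,2): no bracket -> illegal
(7,3): no bracket -> illegal
B mobility = 15
-- W to move --
(1,2): no bracket -> illegal
(1,3): no bracket -> illegal
(2,2): flips 2 -> legal
(2,6): flips 1 -> legal
(3,2): flips 4 -> legal
(4,6): flips 2 -> legal
(5,2): flips 2 -> legal
(5,4): flips 1 -> legal
(5,5): flips 2 -> legal
(5,6): no bracket -> illegal
(6,4): flips 2 -> legal
(7,2): no bracket -> illegal
(7,3): no bracket -> illegal
(7,4): no bracket -> illegal
W mobility = 8

Answer: B=15 W=8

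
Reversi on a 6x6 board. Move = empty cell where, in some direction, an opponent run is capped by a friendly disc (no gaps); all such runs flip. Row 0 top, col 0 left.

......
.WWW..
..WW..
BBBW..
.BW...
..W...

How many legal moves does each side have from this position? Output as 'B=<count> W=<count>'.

-- B to move --
(0,0): no bracket -> illegal
(0,1): no bracket -> illegal
(0,2): flips 2 -> legal
(0,3): no bracket -> illegal
(0,4): flips 2 -> legal
(1,0): no bracket -> illegal
(1,4): flips 1 -> legal
(2,0): no bracket -> illegal
(2,1): no bracket -> illegal
(2,4): no bracket -> illegal
(3,4): flips 1 -> legal
(4,3): flips 1 -> legal
(4,4): no bracket -> illegal
(5,1): no bracket -> illegal
(5,3): flips 1 -> legal
B mobility = 6
-- W to move --
(2,0): flips 1 -> legal
(2,1): no bracket -> illegal
(4,0): flips 2 -> legal
(4,3): no bracket -> illegal
(5,0): flips 2 -> legal
(5,1): no bracket -> illegal
W mobility = 3

Answer: B=6 W=3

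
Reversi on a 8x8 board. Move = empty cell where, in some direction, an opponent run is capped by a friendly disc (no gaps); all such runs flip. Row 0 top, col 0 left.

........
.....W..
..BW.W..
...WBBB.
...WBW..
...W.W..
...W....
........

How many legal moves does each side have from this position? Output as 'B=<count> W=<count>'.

-- B to move --
(0,4): no bracket -> illegal
(0,5): flips 2 -> legal
(0,6): no bracket -> illegal
(1,2): flips 1 -> legal
(1,3): no bracket -> illegal
(1,4): flips 1 -> legal
(1,6): flips 1 -> legal
(2,4): flips 1 -> legal
(2,6): no bracket -> illegal
(3,2): flips 1 -> legal
(4,2): flips 1 -> legal
(4,6): flips 1 -> legal
(5,2): flips 1 -> legal
(5,4): flips 1 -> legal
(5,6): flips 1 -> legal
(6,2): flips 1 -> legal
(6,4): no bracket -> illegal
(6,5): flips 2 -> legal
(6,6): flips 1 -> legal
(7,2): no bracket -> illegal
(7,3): no bracket -> illegal
(7,4): no bracket -> illegal
B mobility = 14
-- W to move --
(1,1): flips 1 -> legal
(1,2): no bracket -> illegal
(1,3): no bracket -> illegal
(2,1): flips 1 -> legal
(2,4): no bracket -> illegal
(2,6): flips 2 -> legal
(2,7): flips 1 -> legal
(3,1): no bracket -> illegal
(3,2): no bracket -> illegal
(3,7): flips 3 -> legal
(4,6): no bracket -> illegal
(4,7): flips 1 -> legal
(5,4): no bracket -> illegal
W mobility = 6

Answer: B=14 W=6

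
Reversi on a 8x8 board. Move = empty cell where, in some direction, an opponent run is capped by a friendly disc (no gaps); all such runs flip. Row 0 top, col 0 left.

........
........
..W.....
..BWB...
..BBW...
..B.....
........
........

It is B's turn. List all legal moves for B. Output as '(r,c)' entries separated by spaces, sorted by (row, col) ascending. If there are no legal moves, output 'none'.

Answer: (1,2) (2,3) (2,4) (4,5) (5,4)

Derivation:
(1,1): no bracket -> illegal
(1,2): flips 1 -> legal
(1,3): no bracket -> illegal
(2,1): no bracket -> illegal
(2,3): flips 1 -> legal
(2,4): flips 1 -> legal
(3,1): no bracket -> illegal
(3,5): no bracket -> illegal
(4,5): flips 1 -> legal
(5,3): no bracket -> illegal
(5,4): flips 1 -> legal
(5,5): no bracket -> illegal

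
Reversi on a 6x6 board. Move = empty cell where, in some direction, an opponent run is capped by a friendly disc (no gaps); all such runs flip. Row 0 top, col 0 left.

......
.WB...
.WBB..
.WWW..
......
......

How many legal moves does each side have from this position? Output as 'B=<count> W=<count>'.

Answer: B=9 W=5

Derivation:
-- B to move --
(0,0): flips 1 -> legal
(0,1): no bracket -> illegal
(0,2): no bracket -> illegal
(1,0): flips 1 -> legal
(2,0): flips 1 -> legal
(2,4): no bracket -> illegal
(3,0): flips 1 -> legal
(3,4): no bracket -> illegal
(4,0): flips 1 -> legal
(4,1): flips 1 -> legal
(4,2): flips 1 -> legal
(4,3): flips 1 -> legal
(4,4): flips 1 -> legal
B mobility = 9
-- W to move --
(0,1): no bracket -> illegal
(0,2): flips 2 -> legal
(0,3): flips 1 -> legal
(1,3): flips 3 -> legal
(1,4): flips 1 -> legal
(2,4): flips 2 -> legal
(3,4): no bracket -> illegal
W mobility = 5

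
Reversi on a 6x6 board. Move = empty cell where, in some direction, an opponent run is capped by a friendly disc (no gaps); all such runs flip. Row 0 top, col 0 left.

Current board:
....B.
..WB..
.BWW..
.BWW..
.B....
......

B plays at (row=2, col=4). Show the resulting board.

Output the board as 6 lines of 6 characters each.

Answer: ....B.
..WB..
.BBBB.
.BWW..
.B....
......

Derivation:
Place B at (2,4); scan 8 dirs for brackets.
Dir NW: first cell 'B' (not opp) -> no flip
Dir N: first cell '.' (not opp) -> no flip
Dir NE: first cell '.' (not opp) -> no flip
Dir W: opp run (2,3) (2,2) capped by B -> flip
Dir E: first cell '.' (not opp) -> no flip
Dir SW: opp run (3,3), next='.' -> no flip
Dir S: first cell '.' (not opp) -> no flip
Dir SE: first cell '.' (not opp) -> no flip
All flips: (2,2) (2,3)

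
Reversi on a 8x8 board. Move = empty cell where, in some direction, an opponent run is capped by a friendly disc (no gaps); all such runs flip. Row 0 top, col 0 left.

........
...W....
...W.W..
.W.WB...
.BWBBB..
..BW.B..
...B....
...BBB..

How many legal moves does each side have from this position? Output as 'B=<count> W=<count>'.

-- B to move --
(0,2): no bracket -> illegal
(0,3): flips 3 -> legal
(0,4): no bracket -> illegal
(1,2): flips 1 -> legal
(1,4): no bracket -> illegal
(1,5): no bracket -> illegal
(1,6): flips 1 -> legal
(2,0): no bracket -> illegal
(2,1): flips 1 -> legal
(2,2): flips 1 -> legal
(2,4): no bracket -> illegal
(2,6): no bracket -> illegal
(3,0): no bracket -> illegal
(3,2): flips 2 -> legal
(3,5): no bracket -> illegal
(3,6): no bracket -> illegal
(4,0): no bracket -> illegal
(5,1): no bracket -> illegal
(5,4): flips 1 -> legal
(6,2): flips 1 -> legal
(6,4): no bracket -> illegal
B mobility = 8
-- W to move --
(2,4): no bracket -> illegal
(3,0): no bracket -> illegal
(3,2): no bracket -> illegal
(3,5): flips 2 -> legal
(3,6): no bracket -> illegal
(4,0): flips 1 -> legal
(4,6): flips 3 -> legal
(5,0): no bracket -> illegal
(5,1): flips 2 -> legal
(5,4): no bracket -> illegal
(5,6): flips 2 -> legal
(6,1): flips 3 -> legal
(6,2): flips 1 -> legal
(6,4): no bracket -> illegal
(6,5): no bracket -> illegal
(6,6): flips 2 -> legal
(7,2): no bracket -> illegal
(7,6): no bracket -> illegal
W mobility = 8

Answer: B=8 W=8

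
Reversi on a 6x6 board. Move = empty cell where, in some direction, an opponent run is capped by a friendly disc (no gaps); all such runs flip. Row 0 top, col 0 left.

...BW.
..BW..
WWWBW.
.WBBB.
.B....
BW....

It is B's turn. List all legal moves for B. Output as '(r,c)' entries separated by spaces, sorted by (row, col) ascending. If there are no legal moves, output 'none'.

(0,2): no bracket -> illegal
(0,5): flips 1 -> legal
(1,0): flips 1 -> legal
(1,1): flips 3 -> legal
(1,4): flips 2 -> legal
(1,5): flips 1 -> legal
(2,5): flips 1 -> legal
(3,0): flips 2 -> legal
(3,5): no bracket -> illegal
(4,0): no bracket -> illegal
(4,2): no bracket -> illegal
(5,2): flips 1 -> legal

Answer: (0,5) (1,0) (1,1) (1,4) (1,5) (2,5) (3,0) (5,2)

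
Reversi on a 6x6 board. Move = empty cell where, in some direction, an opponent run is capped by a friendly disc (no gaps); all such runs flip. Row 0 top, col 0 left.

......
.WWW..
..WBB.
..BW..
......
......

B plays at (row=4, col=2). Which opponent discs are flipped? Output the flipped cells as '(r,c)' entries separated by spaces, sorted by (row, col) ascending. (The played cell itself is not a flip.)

Answer: (3,3)

Derivation:
Dir NW: first cell '.' (not opp) -> no flip
Dir N: first cell 'B' (not opp) -> no flip
Dir NE: opp run (3,3) capped by B -> flip
Dir W: first cell '.' (not opp) -> no flip
Dir E: first cell '.' (not opp) -> no flip
Dir SW: first cell '.' (not opp) -> no flip
Dir S: first cell '.' (not opp) -> no flip
Dir SE: first cell '.' (not opp) -> no flip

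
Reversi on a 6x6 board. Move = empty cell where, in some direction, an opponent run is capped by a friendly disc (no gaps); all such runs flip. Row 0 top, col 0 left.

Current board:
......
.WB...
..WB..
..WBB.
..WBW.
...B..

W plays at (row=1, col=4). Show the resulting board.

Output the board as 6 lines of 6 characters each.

Place W at (1,4); scan 8 dirs for brackets.
Dir NW: first cell '.' (not opp) -> no flip
Dir N: first cell '.' (not opp) -> no flip
Dir NE: first cell '.' (not opp) -> no flip
Dir W: first cell '.' (not opp) -> no flip
Dir E: first cell '.' (not opp) -> no flip
Dir SW: opp run (2,3) capped by W -> flip
Dir S: first cell '.' (not opp) -> no flip
Dir SE: first cell '.' (not opp) -> no flip
All flips: (2,3)

Answer: ......
.WB.W.
..WW..
..WBB.
..WBW.
...B..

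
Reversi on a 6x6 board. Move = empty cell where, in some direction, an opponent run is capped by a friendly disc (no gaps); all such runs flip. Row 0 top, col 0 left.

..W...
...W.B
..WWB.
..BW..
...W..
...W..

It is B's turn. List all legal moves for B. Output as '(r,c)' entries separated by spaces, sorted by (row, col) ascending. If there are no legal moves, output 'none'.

(0,1): no bracket -> illegal
(0,3): no bracket -> illegal
(0,4): no bracket -> illegal
(1,1): no bracket -> illegal
(1,2): flips 1 -> legal
(1,4): flips 1 -> legal
(2,1): flips 2 -> legal
(3,1): no bracket -> illegal
(3,4): flips 1 -> legal
(4,2): flips 1 -> legal
(4,4): no bracket -> illegal
(5,2): no bracket -> illegal
(5,4): flips 1 -> legal

Answer: (1,2) (1,4) (2,1) (3,4) (4,2) (5,4)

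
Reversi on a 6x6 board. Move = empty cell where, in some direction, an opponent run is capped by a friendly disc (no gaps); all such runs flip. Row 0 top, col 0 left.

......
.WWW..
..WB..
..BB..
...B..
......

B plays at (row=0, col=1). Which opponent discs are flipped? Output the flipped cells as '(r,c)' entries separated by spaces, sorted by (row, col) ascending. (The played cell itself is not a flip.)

Dir NW: edge -> no flip
Dir N: edge -> no flip
Dir NE: edge -> no flip
Dir W: first cell '.' (not opp) -> no flip
Dir E: first cell '.' (not opp) -> no flip
Dir SW: first cell '.' (not opp) -> no flip
Dir S: opp run (1,1), next='.' -> no flip
Dir SE: opp run (1,2) capped by B -> flip

Answer: (1,2)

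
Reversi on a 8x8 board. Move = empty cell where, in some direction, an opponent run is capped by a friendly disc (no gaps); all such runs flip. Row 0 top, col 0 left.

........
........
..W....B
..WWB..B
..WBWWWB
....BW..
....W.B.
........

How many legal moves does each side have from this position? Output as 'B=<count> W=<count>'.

Answer: B=9 W=7

Derivation:
-- B to move --
(1,1): flips 4 -> legal
(1,2): no bracket -> illegal
(1,3): no bracket -> illegal
(2,1): flips 1 -> legal
(2,3): flips 1 -> legal
(2,4): no bracket -> illegal
(3,1): flips 2 -> legal
(3,5): no bracket -> illegal
(3,6): flips 1 -> legal
(4,1): flips 1 -> legal
(5,1): no bracket -> illegal
(5,2): no bracket -> illegal
(5,3): no bracket -> illegal
(5,6): flips 2 -> legal
(5,7): no bracket -> illegal
(6,3): no bracket -> illegal
(6,5): no bracket -> illegal
(7,3): flips 3 -> legal
(7,4): flips 1 -> legal
(7,5): no bracket -> illegal
B mobility = 9
-- W to move --
(1,6): no bracket -> illegal
(1,7): no bracket -> illegal
(2,3): flips 1 -> legal
(2,4): flips 1 -> legal
(2,5): no bracket -> illegal
(2,6): no bracket -> illegal
(3,5): flips 1 -> legal
(3,6): no bracket -> illegal
(5,2): no bracket -> illegal
(5,3): flips 2 -> legal
(5,6): no bracket -> illegal
(5,7): no bracket -> illegal
(6,3): flips 1 -> legal
(6,5): flips 2 -> legal
(6,7): no bracket -> illegal
(7,5): no bracket -> illegal
(7,6): no bracket -> illegal
(7,7): flips 1 -> legal
W mobility = 7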